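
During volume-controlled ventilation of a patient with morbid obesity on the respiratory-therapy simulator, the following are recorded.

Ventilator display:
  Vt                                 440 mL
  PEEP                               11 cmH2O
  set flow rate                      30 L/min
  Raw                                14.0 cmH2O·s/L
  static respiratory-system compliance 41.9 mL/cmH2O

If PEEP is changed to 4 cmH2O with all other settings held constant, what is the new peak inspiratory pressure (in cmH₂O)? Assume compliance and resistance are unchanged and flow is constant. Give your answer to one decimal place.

21.5

Flow: 30 L/min ÷ 60 = 0.5 L/s.
PIP = Vt/C + R·V̇ + PEEP (constant-flow equation of motion).
Only the baseline term changes: ΔPIP = ΔPEEP = 4 − 11 = -7.0 cmH2O.
Original PIP = 440/41.9 + 14.0×0.5 + 11 = 28.501 cmH2O; new PIP = 28.501 + (-7.0) = 21.501 cmH2O.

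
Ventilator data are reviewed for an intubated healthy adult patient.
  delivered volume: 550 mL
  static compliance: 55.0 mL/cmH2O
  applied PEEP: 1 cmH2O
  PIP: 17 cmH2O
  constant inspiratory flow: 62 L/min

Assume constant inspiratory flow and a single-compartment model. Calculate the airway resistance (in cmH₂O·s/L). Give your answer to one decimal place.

5.8

Flow: 62 L/min ÷ 60 = 1.0333 L/s.
Equation of motion (constant flow): PIP = Vt/C + R·V̇ + PEEP.
R·V̇ = PIP − Vt/C − PEEP = 17 − 550/55.0 − 1 = 17 − 10.0 − 1 = 6.0 cmH2O.
R = 6.0 / 1.0333 = 5.807 cmH2O·s/L.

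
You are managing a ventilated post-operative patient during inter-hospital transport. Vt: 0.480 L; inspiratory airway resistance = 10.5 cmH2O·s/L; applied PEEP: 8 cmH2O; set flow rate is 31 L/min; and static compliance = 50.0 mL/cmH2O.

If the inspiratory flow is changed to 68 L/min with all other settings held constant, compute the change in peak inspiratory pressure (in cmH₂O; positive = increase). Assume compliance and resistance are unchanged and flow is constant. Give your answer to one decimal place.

Flow: 31 L/min ÷ 60 = 0.5167 L/s.
New flow: 68 L/min ÷ 60 = 1.1333 L/s.
PIP = Vt/C + R·V̇ + PEEP (constant-flow equation of motion).
Only the resistive term changes: ΔPIP = R × ΔV̇ = 10.5 × (1.1333 − 0.5167) = 10.5 × 0.6166 = 6.474 cmH2O.

6.5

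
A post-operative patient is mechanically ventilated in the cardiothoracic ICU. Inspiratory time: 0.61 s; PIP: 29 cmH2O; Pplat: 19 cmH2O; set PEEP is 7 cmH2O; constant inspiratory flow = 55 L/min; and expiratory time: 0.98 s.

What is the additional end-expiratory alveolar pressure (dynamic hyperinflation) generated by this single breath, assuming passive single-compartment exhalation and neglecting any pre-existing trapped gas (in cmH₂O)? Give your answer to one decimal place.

1.7

Flow: 55 L/min ÷ 60 = 0.9167 L/s.
Vt = flow × Ti = 0.9167 L/s × 0.61 s × 1000 mL/L = 559.19 mL.
R = (PIP − Pplat)/V̇ = (29 − 19) / 0.9167 = 10.0/0.9167 = 10.909 cmH2O·s/L.
C = Vt/(Pplat − PEEP) = 559.19 / (19 − 7) = 559.19/12.0 = 46.599 mL/cmH2O.
τ = R × C = 10.909 × 0.0466 L/cmH2O = 0.5084 s.
Fraction remaining = e^(−Te/τ) = e^(−0.98/0.5084) = 0.1455; trapped volume = 559.19 × 0.1455 = 81.362 mL.
Additional alveolar pressure from trapping ≈ V_trapped / C = 81.362 / 46.599 = 1.746 cmH2O.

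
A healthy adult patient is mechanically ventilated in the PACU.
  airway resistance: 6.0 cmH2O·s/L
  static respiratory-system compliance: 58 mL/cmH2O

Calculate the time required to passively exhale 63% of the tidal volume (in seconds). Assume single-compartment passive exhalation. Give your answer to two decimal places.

τ = R × C = 6.0 × 58 mL/cmH2O = 6.0 × 0.058 L/cmH2O = 0.348 s.
Exhaled fraction f = 1 − e^(−t/τ) → t = −τ·ln(1 − f) = −0.348·ln(0.37) = 0.346 s.

0.35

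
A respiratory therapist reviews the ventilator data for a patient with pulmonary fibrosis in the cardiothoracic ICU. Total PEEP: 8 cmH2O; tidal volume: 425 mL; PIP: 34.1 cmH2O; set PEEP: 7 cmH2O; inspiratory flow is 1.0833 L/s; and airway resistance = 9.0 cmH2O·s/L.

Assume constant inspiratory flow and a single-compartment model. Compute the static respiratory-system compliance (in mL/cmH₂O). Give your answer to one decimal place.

Total PEEP = 8 cmH2O (set 7 + intrinsic 1); this is the baseline alveolar pressure.
Equation of motion (constant flow): PIP = Vt/C + R·V̇ + PEEP.
Vt/C = PIP − R·V̇ − PEEP = 34.1 − 9.0×1.0833 − 8 = 34.1 − 9.75 − 8 = 16.35 cmH2O.
C = Vt / 16.35 = 425 / 16.35 = 25.994 mL/cmH2O.

26.0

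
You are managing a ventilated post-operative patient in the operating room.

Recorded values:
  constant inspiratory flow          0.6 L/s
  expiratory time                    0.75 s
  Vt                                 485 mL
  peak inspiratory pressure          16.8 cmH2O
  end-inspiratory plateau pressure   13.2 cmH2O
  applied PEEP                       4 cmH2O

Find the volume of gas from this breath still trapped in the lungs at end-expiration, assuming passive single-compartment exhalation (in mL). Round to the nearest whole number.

R = (PIP − Pplat)/V̇ = (16.8 − 13.2) / 0.6 = 3.6/0.6 = 6.0 cmH2O·s/L.
C = Vt/(Pplat − PEEP) = 485.0 / (13.2 − 4) = 485.0/9.2 = 52.717 mL/cmH2O.
τ = R × C = 6.0 × 0.05272 L/cmH2O = 0.3163 s.
Fraction remaining = e^(−Te/τ) = e^(−0.75/0.3163) = 0.09337.
Trapped volume = 485.0 × 0.09337 = 45.284 mL.

45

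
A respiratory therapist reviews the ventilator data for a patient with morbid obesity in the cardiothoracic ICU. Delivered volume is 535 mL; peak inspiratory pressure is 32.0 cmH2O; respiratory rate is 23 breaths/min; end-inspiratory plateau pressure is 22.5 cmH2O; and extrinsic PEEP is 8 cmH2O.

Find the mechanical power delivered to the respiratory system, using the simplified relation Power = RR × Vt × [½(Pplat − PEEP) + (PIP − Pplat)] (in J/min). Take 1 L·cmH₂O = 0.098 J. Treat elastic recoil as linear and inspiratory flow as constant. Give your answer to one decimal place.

20.2

Per-breath work = Vt × [½(Pplat−PEEP) + (PIP−Pplat)] = 0.535 × [0.5×14.5 + 9.5] = 0.535 × 16.75 = 8.961 L·cmH2O.
Power = 23 × 8.961 = 206.1 L·cmH2O/min.
× 0.098 J/(L·cmH2O) → 20.198 J/min.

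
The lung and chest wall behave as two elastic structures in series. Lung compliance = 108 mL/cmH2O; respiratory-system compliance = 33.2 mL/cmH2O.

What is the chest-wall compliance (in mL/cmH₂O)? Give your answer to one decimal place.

1/Ccw = 1/Crs − 1/CL.
1/Ccw = 1/33.2 − 1/108 = 0.02086.
Ccw = 47.939 mL/cmH2O.

47.9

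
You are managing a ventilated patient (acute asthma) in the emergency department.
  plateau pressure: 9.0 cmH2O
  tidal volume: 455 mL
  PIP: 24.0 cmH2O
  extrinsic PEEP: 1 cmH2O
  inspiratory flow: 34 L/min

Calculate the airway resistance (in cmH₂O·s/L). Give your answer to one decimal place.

Flow: 34 L/min ÷ 60 = 0.5667 L/s.
Raw = (PIP − Pplat) / flow = (24.0 − 9.0) / 0.5667 = 15.0 / 0.5667 = 26.469 cmH2O·s/L.

26.5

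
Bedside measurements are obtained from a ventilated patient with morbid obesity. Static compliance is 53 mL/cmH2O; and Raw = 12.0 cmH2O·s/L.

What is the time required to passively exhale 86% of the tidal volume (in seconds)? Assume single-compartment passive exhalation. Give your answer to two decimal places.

1.25

τ = R × C = 12.0 × 53 mL/cmH2O = 12.0 × 0.053 L/cmH2O = 0.636 s.
Exhaled fraction f = 1 − e^(−t/τ) → t = −τ·ln(1 − f) = −0.636·ln(0.14) = 1.25 s.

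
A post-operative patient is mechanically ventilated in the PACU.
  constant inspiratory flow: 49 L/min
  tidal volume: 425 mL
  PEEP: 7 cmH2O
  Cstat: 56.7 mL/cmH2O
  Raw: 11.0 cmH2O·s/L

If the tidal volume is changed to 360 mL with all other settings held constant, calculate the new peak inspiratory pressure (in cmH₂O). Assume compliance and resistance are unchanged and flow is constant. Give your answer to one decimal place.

22.3

Flow: 49 L/min ÷ 60 = 0.8167 L/s.
PIP = Vt/C + R·V̇ + PEEP (constant-flow equation of motion).
Only the elastic term changes: ΔPIP = ΔVt / C = (360 − 425) / 56.7 = -1.146 cmH2O.
Original PIP = 425/56.7 + 11.0×0.8167 + 7 = 23.479 cmH2O; new PIP = 23.479 + (-1.146) = 22.333 cmH2O.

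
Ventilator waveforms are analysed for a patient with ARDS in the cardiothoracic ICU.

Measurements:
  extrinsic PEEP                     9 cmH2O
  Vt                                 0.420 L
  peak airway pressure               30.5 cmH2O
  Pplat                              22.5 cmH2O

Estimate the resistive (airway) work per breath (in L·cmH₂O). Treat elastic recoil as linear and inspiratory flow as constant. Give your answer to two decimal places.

With constant inspiratory flow the resistive pressure is constant at PIP − Pplat = 30.5 − 22.5 = 8.0 cmH2O, so resistive work = 8.0 × 0.420 = 3.36 L·cmH2O.

3.36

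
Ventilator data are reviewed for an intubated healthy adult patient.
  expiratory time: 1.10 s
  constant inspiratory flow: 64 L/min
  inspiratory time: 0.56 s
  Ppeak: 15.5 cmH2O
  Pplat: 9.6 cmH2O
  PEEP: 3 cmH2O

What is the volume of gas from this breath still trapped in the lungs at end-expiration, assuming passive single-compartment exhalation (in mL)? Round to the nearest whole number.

66

Flow: 64 L/min ÷ 60 = 1.0667 L/s.
Vt = flow × Ti = 1.0667 L/s × 0.56 s × 1000 mL/L = 597.35 mL.
R = (PIP − Pplat)/V̇ = (15.5 − 9.6) / 1.0667 = 5.9/1.0667 = 5.531 cmH2O·s/L.
C = Vt/(Pplat − PEEP) = 597.35 / (9.6 − 3) = 597.35/6.6 = 90.508 mL/cmH2O.
τ = R × C = 5.531 × 0.09051 L/cmH2O = 0.5006 s.
Fraction remaining = e^(−Te/τ) = e^(−1.10/0.5006) = 0.1111.
Trapped volume = 597.35 × 0.1111 = 66.366 mL.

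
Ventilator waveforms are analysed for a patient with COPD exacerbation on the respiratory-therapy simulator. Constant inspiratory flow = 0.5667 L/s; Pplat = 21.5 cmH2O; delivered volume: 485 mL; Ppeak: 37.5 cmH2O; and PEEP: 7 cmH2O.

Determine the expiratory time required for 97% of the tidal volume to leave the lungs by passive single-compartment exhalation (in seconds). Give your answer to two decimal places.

3.31

R = (PIP − Pplat)/V̇ = (37.5 − 21.5) / 0.5667 = 16.0/0.5667 = 28.234 cmH2O·s/L.
C = Vt/(Pplat − PEEP) = 485.0 / (21.5 − 7) = 485.0/14.5 = 33.448 mL/cmH2O.
τ = R × C = 28.234 × 0.03345 L/cmH2O = 0.9444 s.
t = −τ·ln(1 − 0.97) = −0.9444·ln(0.03) = 3.312 s.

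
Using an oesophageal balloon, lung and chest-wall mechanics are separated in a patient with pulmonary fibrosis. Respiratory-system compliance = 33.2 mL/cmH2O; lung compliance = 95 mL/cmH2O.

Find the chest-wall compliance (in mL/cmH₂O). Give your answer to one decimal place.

1/Ccw = 1/Crs − 1/CL.
1/Ccw = 1/33.2 − 1/95 = 0.01959.
Ccw = 51.046 mL/cmH2O.

51.0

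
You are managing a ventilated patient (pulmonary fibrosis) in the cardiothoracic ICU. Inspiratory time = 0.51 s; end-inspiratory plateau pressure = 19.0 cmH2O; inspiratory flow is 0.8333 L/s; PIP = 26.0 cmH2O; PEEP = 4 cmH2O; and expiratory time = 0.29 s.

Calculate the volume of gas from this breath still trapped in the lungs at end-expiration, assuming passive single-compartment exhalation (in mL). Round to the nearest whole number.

126

Vt = flow × Ti = 0.8333 L/s × 0.51 s × 1000 mL/L = 424.98 mL.
R = (PIP − Pplat)/V̇ = (26.0 − 19.0) / 0.8333 = 7.0/0.8333 = 8.4 cmH2O·s/L.
C = Vt/(Pplat − PEEP) = 424.98 / (19.0 − 4) = 424.98/15.0 = 28.332 mL/cmH2O.
τ = R × C = 8.4 × 0.02833 L/cmH2O = 0.238 s.
Fraction remaining = e^(−Te/τ) = e^(−0.29/0.238) = 0.2957.
Trapped volume = 424.98 × 0.2957 = 125.67 mL.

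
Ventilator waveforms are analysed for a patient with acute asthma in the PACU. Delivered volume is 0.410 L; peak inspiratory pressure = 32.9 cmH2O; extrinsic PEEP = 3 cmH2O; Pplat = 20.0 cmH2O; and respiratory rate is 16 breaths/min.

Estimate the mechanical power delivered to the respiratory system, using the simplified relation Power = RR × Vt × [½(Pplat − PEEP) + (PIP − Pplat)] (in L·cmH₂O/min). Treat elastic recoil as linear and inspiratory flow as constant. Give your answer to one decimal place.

140.4

Per-breath work = Vt × [½(Pplat−PEEP) + (PIP−Pplat)] = 0.410 × [0.5×17.0 + 12.9] = 0.410 × 21.4 = 8.774 L·cmH2O.
Power = 16 × 8.774 = 140.38 L·cmH2O/min.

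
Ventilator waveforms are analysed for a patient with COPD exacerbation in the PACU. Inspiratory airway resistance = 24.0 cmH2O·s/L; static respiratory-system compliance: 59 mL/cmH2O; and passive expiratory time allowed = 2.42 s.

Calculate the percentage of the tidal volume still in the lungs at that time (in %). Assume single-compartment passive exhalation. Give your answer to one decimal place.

τ = R × C = 24.0 × 59 mL/cmH2O = 24.0 × 0.059 L/cmH2O = 1.416 s.
Passive exhalation: V(t)/V₀ = e^(−t/τ) = e^(−2.42/1.416) = 0.181.
Fraction remaining = 0.181 → 18.1%.

18.1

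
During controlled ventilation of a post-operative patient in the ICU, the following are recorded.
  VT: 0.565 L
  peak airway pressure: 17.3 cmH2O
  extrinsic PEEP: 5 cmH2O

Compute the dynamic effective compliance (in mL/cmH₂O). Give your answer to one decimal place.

Dynamic compliance = Vt / (PIP − PEEP) = 565 / (17.3 − 5) = 565 / 12.3 = 45.935 mL/cmH2O.

45.9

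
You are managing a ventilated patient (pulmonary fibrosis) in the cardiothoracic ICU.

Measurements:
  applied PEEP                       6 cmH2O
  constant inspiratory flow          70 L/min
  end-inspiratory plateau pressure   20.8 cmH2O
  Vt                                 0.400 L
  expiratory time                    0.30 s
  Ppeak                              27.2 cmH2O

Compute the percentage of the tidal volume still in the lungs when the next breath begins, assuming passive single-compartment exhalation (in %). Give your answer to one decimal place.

13.2

Flow: 70 L/min ÷ 60 = 1.1667 L/s.
R = (PIP − Pplat)/V̇ = (27.2 − 20.8) / 1.1667 = 6.4/1.1667 = 5.486 cmH2O·s/L.
C = Vt/(Pplat − PEEP) = 400.0 / (20.8 − 6) = 400.0/14.8 = 27.027 mL/cmH2O.
τ = R × C = 5.486 × 0.02703 L/cmH2O = 0.1483 s.
Fraction remaining at end-expiration = e^(−Te/τ) = e^(−0.30/0.1483) = 0.1323 → 13.23%.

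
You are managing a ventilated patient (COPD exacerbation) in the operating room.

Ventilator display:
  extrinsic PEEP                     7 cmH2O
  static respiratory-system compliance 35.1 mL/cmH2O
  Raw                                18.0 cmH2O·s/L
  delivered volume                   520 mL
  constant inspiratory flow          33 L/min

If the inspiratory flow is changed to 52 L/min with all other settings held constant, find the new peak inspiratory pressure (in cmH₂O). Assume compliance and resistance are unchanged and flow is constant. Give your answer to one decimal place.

Flow: 33 L/min ÷ 60 = 0.55 L/s.
New flow: 52 L/min ÷ 60 = 0.8667 L/s.
PIP = Vt/C + R·V̇ + PEEP (constant-flow equation of motion).
Only the resistive term changes: ΔPIP = R × ΔV̇ = 18.0 × (0.8667 − 0.55) = 18.0 × 0.3167 = 5.701 cmH2O.
Original PIP = 520/35.1 + 18.0×0.55 + 7 = 31.715 cmH2O; new PIP = 31.715 + (5.701) = 37.416 cmH2O.

37.4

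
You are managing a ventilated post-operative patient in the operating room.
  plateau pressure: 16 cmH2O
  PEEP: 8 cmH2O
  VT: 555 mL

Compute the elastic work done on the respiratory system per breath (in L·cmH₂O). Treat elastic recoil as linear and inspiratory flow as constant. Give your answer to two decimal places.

2.22

Elastic work ≈ ½ × (Pplat − PEEP) × Vt = 0.5 × (16 − 8) × 0.555 L = 0.5 × 8.0 × 0.555 = 2.22 L·cmH2O.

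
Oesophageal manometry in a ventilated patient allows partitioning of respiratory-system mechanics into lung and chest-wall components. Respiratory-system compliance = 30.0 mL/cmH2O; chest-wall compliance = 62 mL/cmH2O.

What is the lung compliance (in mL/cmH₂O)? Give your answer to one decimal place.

1/CL = 1/Crs − 1/Ccw.
1/CL = 1/30.0 − 1/62 = 0.0172.
CL = 58.14 mL/cmH2O.

58.1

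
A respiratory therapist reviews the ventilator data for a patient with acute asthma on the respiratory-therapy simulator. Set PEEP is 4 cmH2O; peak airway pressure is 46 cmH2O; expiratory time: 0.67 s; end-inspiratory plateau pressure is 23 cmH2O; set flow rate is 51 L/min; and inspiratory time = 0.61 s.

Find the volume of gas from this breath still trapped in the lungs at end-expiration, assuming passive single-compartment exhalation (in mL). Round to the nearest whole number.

Flow: 51 L/min ÷ 60 = 0.85 L/s.
Vt = flow × Ti = 0.85 L/s × 0.61 s × 1000 mL/L = 518.5 mL.
R = (PIP − Pplat)/V̇ = (46 − 23) / 0.85 = 23.0/0.85 = 27.059 cmH2O·s/L.
C = Vt/(Pplat − PEEP) = 518.5 / (23 − 4) = 518.5/19.0 = 27.289 mL/cmH2O.
τ = R × C = 27.059 × 0.02729 L/cmH2O = 0.7384 s.
Fraction remaining = e^(−Te/τ) = e^(−0.67/0.7384) = 0.4036.
Trapped volume = 518.5 × 0.4036 = 209.27 mL.

209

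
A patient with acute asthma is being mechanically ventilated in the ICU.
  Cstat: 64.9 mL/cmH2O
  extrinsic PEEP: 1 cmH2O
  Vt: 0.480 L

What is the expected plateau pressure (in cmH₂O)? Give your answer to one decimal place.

Pplat = PEEP + Vt / Cstat = 1 + 480 / 64.9 = 1 + 7.396 = 8.396 cmH2O.

8.4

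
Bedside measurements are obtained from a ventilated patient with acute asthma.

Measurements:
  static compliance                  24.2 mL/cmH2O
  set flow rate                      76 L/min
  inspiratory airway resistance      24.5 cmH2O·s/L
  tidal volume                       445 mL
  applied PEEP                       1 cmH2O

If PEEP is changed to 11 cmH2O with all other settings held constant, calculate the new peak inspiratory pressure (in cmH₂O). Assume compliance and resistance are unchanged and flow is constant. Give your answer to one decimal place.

Flow: 76 L/min ÷ 60 = 1.2667 L/s.
PIP = Vt/C + R·V̇ + PEEP (constant-flow equation of motion).
Only the baseline term changes: ΔPIP = ΔPEEP = 11 − 1 = 10.0 cmH2O.
Original PIP = 445/24.2 + 24.5×1.2667 + 1 = 50.423 cmH2O; new PIP = 50.423 + (10.0) = 60.423 cmH2O.

60.4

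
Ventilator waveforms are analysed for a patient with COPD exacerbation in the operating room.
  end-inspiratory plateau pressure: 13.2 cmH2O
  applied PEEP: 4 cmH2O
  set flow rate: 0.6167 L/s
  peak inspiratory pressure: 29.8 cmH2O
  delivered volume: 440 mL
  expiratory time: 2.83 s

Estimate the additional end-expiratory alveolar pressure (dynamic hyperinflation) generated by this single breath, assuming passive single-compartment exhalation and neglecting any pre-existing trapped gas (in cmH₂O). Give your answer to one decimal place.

1.0

R = (PIP − Pplat)/V̇ = (29.8 − 13.2) / 0.6167 = 16.6/0.6167 = 26.917 cmH2O·s/L.
C = Vt/(Pplat − PEEP) = 440.0 / (13.2 − 4) = 440.0/9.2 = 47.826 mL/cmH2O.
τ = R × C = 26.917 × 0.04783 L/cmH2O = 1.287 s.
Fraction remaining = e^(−Te/τ) = e^(−2.83/1.287) = 0.1109; trapped volume = 440.0 × 0.1109 = 48.796 mL.
Additional alveolar pressure from trapping ≈ V_trapped / C = 48.796 / 47.826 = 1.02 cmH2O.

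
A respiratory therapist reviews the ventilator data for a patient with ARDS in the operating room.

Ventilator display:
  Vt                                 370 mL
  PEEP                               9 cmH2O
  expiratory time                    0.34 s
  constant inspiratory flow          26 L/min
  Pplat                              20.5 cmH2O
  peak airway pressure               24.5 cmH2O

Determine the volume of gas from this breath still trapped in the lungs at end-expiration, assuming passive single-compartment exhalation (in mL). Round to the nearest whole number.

118

Flow: 26 L/min ÷ 60 = 0.4333 L/s.
R = (PIP − Pplat)/V̇ = (24.5 − 20.5) / 0.4333 = 4.0/0.4333 = 9.231 cmH2O·s/L.
C = Vt/(Pplat − PEEP) = 370.0 / (20.5 − 9) = 370.0/11.5 = 32.174 mL/cmH2O.
τ = R × C = 9.231 × 0.03217 L/cmH2O = 0.297 s.
Fraction remaining = e^(−Te/τ) = e^(−0.34/0.297) = 0.3183.
Trapped volume = 370.0 × 0.3183 = 117.77 mL.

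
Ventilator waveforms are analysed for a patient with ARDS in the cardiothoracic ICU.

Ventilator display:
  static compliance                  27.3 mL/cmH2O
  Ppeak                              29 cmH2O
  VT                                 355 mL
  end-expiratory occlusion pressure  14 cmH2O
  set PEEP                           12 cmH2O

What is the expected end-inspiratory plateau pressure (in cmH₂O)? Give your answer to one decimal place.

End-expiratory occlusion gives total PEEP = 14 cmH2O (intrinsic PEEP = 14 − 12 = 2). Use total PEEP for the elastic gradient.
Pplat = PEEPtotal + Vt / Cstat = 14 + 355 / 27.3 = 14 + 13.004 = 27.004 cmH2O.

27.0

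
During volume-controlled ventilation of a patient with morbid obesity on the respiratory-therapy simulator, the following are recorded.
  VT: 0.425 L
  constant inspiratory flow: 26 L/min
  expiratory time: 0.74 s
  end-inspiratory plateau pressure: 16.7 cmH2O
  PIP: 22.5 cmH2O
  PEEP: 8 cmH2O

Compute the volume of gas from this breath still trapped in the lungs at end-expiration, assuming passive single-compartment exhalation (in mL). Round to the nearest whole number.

Flow: 26 L/min ÷ 60 = 0.4333 L/s.
R = (PIP − Pplat)/V̇ = (22.5 − 16.7) / 0.4333 = 5.8/0.4333 = 13.386 cmH2O·s/L.
C = Vt/(Pplat − PEEP) = 425.0 / (16.7 − 8) = 425.0/8.7 = 48.851 mL/cmH2O.
τ = R × C = 13.386 × 0.04885 L/cmH2O = 0.6539 s.
Fraction remaining = e^(−Te/τ) = e^(−0.74/0.6539) = 0.3225.
Trapped volume = 425.0 × 0.3225 = 137.06 mL.

137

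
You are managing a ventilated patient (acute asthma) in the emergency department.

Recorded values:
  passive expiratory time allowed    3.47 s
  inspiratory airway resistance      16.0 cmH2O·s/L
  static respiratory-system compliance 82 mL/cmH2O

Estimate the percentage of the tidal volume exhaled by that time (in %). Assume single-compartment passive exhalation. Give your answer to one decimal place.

τ = R × C = 16.0 × 82 mL/cmH2O = 16.0 × 0.082 L/cmH2O = 1.312 s.
Passive exhalation: V(t)/V₀ = e^(−t/τ) = e^(−3.47/1.312) = 0.07102.
Fraction exhaled = 1 − 0.07102 = 0.929 → 92.9%.

92.9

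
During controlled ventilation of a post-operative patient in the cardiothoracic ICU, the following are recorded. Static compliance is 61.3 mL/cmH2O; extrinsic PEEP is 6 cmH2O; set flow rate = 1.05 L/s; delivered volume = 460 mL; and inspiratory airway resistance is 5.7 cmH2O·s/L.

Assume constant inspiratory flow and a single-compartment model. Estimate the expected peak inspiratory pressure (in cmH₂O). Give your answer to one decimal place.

Equation of motion (constant flow): PIP = Vt/C + R·V̇ + PEEP.
PIP = 460/61.3 + 5.7×1.05 + 6 = 7.504 + 5.985 + 6 = 19.489 cmH2O.

19.5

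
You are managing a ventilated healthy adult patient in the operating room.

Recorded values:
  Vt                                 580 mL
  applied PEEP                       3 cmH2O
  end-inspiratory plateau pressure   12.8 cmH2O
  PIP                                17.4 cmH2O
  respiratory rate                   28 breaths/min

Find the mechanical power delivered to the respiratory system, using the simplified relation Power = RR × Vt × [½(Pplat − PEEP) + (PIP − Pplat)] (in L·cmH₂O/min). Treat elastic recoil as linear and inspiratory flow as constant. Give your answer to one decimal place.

154.3

Per-breath work = Vt × [½(Pplat−PEEP) + (PIP−Pplat)] = 0.580 × [0.5×9.8 + 4.6] = 0.580 × 9.5 = 5.51 L·cmH2O.
Power = 28 × 5.51 = 154.28 L·cmH2O/min.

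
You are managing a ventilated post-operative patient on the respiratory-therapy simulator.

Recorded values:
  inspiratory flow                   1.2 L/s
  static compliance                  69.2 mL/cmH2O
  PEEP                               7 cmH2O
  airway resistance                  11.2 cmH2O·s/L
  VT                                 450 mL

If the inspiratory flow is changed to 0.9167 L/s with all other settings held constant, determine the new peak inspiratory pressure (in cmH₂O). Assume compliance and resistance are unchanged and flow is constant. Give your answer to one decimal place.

PIP = Vt/C + R·V̇ + PEEP (constant-flow equation of motion).
Only the resistive term changes: ΔPIP = R × ΔV̇ = 11.2 × (0.9167 − 1.2) = 11.2 × -0.2833 = -3.173 cmH2O.
Original PIP = 450/69.2 + 11.2×1.2 + 7 = 26.943 cmH2O; new PIP = 26.943 + (-3.173) = 23.77 cmH2O.

23.8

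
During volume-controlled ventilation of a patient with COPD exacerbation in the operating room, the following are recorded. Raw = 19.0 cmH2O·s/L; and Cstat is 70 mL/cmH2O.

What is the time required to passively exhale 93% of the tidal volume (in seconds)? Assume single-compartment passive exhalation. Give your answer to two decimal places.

τ = R × C = 19.0 × 70 mL/cmH2O = 19.0 × 0.070 L/cmH2O = 1.33 s.
Exhaled fraction f = 1 − e^(−t/τ) → t = −τ·ln(1 − f) = −1.33·ln(0.07) = 3.537 s.

3.54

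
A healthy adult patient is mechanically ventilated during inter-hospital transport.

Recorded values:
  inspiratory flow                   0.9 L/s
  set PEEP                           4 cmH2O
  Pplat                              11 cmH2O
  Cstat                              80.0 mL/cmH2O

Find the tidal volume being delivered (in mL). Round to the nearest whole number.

560

Vt = Cstat × (Pplat − PEEP) = 80.0 × (11 − 4) = 80.0 × 7.0 = 560.0 mL.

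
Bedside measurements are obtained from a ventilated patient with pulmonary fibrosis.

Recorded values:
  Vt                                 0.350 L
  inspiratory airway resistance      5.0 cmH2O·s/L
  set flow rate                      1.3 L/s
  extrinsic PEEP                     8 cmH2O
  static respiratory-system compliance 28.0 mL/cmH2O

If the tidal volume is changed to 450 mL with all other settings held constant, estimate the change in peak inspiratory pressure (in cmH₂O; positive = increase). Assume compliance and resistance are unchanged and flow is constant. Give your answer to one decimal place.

PIP = Vt/C + R·V̇ + PEEP (constant-flow equation of motion).
Only the elastic term changes: ΔPIP = ΔVt / C = (450 − 350) / 28.0 = 3.571 cmH2O.

3.6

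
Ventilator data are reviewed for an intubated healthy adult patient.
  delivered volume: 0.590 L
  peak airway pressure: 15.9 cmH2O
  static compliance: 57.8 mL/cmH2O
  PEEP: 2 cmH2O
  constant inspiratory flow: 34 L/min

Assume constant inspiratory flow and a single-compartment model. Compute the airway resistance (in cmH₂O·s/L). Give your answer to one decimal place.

Flow: 34 L/min ÷ 60 = 0.5667 L/s.
Equation of motion (constant flow): PIP = Vt/C + R·V̇ + PEEP.
R·V̇ = PIP − Vt/C − PEEP = 15.9 − 590/57.8 − 2 = 15.9 − 10.208 − 2 = 3.692 cmH2O.
R = 3.692 / 0.5667 = 6.515 cmH2O·s/L.

6.5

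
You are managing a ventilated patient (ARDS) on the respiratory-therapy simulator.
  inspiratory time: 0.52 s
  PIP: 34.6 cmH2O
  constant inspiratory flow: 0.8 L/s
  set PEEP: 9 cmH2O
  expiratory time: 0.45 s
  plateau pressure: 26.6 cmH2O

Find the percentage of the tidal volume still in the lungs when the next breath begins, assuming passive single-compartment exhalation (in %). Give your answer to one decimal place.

Vt = flow × Ti = 0.8 L/s × 0.52 s × 1000 mL/L = 416.0 mL.
R = (PIP − Pplat)/V̇ = (34.6 − 26.6) / 0.8 = 8.0/0.8 = 10.0 cmH2O·s/L.
C = Vt/(Pplat − PEEP) = 416.0 / (26.6 − 9) = 416.0/17.6 = 23.636 mL/cmH2O.
τ = R × C = 10.0 × 0.02364 L/cmH2O = 0.2364 s.
Fraction remaining at end-expiration = e^(−Te/τ) = e^(−0.45/0.2364) = 0.149 → 14.9%.

14.9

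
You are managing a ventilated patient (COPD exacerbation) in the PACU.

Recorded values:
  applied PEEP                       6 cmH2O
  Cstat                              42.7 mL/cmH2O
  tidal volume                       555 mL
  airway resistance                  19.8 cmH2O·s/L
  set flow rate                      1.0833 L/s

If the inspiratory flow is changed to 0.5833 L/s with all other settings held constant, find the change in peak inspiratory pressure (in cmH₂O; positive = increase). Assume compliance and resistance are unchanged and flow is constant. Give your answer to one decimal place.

-9.9

PIP = Vt/C + R·V̇ + PEEP (constant-flow equation of motion).
Only the resistive term changes: ΔPIP = R × ΔV̇ = 19.8 × (0.5833 − 1.0833) = 19.8 × -0.5 = -9.9 cmH2O.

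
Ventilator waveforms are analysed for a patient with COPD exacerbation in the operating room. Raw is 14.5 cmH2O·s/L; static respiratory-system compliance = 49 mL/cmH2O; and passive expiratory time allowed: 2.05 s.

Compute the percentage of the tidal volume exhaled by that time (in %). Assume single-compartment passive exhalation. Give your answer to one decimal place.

τ = R × C = 14.5 × 49 mL/cmH2O = 14.5 × 0.049 L/cmH2O = 0.7105 s.
Passive exhalation: V(t)/V₀ = e^(−t/τ) = e^(−2.05/0.7105) = 0.05584.
Fraction exhaled = 1 − 0.05584 = 0.9442 → 94.42%.

94.4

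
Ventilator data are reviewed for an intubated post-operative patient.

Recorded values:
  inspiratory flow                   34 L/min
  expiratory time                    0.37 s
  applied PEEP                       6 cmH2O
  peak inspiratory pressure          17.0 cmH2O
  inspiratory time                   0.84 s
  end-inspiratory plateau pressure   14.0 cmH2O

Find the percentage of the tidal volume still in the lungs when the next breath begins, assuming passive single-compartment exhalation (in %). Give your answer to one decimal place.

Flow: 34 L/min ÷ 60 = 0.5667 L/s.
Vt = flow × Ti = 0.5667 L/s × 0.84 s × 1000 mL/L = 476.03 mL.
R = (PIP − Pplat)/V̇ = (17.0 − 14.0) / 0.5667 = 3.0/0.5667 = 5.294 cmH2O·s/L.
C = Vt/(Pplat − PEEP) = 476.03 / (14.0 − 6) = 476.03/8.0 = 59.504 mL/cmH2O.
τ = R × C = 5.294 × 0.0595 L/cmH2O = 0.315 s.
Fraction remaining at end-expiration = e^(−Te/τ) = e^(−0.37/0.315) = 0.3089 → 30.89%.

30.9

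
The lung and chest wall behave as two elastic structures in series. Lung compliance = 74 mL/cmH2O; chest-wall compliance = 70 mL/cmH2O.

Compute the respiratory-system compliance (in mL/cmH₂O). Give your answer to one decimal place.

36.0

Lung and chest wall are elastances in series: 1/Crs = 1/CL + 1/Ccw.
1/Crs = 1/74 + 1/70 = 0.0278.
Crs = 35.971 mL/cmH2O.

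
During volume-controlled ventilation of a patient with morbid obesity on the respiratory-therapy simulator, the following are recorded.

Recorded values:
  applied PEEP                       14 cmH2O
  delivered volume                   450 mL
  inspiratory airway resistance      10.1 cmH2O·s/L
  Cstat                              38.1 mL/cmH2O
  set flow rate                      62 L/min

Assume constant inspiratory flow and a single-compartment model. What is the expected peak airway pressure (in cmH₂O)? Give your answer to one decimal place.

Flow: 62 L/min ÷ 60 = 1.0333 L/s.
Equation of motion (constant flow): PIP = Vt/C + R·V̇ + PEEP.
PIP = 450/38.1 + 10.1×1.0333 + 14 = 11.811 + 10.436 + 14 = 36.247 cmH2O.

36.2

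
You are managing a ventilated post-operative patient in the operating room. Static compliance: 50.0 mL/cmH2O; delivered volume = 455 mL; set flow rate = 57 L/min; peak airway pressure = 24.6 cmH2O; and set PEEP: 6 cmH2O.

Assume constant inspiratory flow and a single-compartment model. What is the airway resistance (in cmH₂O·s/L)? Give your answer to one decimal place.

Flow: 57 L/min ÷ 60 = 0.95 L/s.
Equation of motion (constant flow): PIP = Vt/C + R·V̇ + PEEP.
R·V̇ = PIP − Vt/C − PEEP = 24.6 − 455/50.0 − 6 = 24.6 − 9.1 − 6 = 9.5 cmH2O.
R = 9.5 / 0.95 = 10.0 cmH2O·s/L.

10.0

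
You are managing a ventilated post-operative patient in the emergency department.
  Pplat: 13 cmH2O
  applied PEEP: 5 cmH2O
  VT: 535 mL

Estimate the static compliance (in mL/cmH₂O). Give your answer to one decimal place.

66.9

Cstat = Vt / (Pplat − PEEP) = 535 / (13 − 5) = 535 / 8.0 = 66.875 mL/cmH2O.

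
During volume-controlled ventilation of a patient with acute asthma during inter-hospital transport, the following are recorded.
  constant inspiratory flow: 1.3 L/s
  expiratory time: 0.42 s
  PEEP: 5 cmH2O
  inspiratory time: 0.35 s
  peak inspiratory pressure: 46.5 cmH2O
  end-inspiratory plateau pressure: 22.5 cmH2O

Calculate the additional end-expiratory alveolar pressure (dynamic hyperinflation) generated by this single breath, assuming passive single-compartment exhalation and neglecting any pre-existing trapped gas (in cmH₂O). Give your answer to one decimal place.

7.3

Vt = flow × Ti = 1.3 L/s × 0.35 s × 1000 mL/L = 455.0 mL.
R = (PIP − Pplat)/V̇ = (46.5 − 22.5) / 1.3 = 24.0/1.3 = 18.462 cmH2O·s/L.
C = Vt/(Pplat − PEEP) = 455.0 / (22.5 − 5) = 455.0/17.5 = 26.0 mL/cmH2O.
τ = R × C = 18.462 × 0.026 L/cmH2O = 0.48 s.
Fraction remaining = e^(−Te/τ) = e^(−0.42/0.48) = 0.4169; trapped volume = 455.0 × 0.4169 = 189.69 mL.
Additional alveolar pressure from trapping ≈ V_trapped / C = 189.69 / 26.0 = 7.296 cmH2O.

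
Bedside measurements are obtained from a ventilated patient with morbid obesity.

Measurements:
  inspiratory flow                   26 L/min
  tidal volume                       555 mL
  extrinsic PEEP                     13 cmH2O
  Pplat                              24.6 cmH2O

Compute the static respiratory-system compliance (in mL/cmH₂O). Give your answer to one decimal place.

Cstat = Vt / (Pplat − PEEP) = 555 / (24.6 − 13) = 555 / 11.6 = 47.845 mL/cmH2O.

47.8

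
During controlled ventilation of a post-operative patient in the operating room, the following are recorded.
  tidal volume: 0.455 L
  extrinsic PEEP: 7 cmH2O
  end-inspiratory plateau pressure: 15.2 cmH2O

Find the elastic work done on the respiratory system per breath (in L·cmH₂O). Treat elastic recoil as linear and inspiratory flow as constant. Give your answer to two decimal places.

Elastic work ≈ ½ × (Pplat − PEEP) × Vt = 0.5 × (15.2 − 7) × 0.455 L = 0.5 × 8.2 × 0.455 = 1.866 L·cmH2O.

1.87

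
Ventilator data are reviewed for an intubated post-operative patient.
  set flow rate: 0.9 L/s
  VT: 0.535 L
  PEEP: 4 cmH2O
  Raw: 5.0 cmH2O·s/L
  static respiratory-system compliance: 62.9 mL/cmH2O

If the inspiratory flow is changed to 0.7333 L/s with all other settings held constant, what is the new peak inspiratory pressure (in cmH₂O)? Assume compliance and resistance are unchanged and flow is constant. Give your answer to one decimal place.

PIP = Vt/C + R·V̇ + PEEP (constant-flow equation of motion).
Only the resistive term changes: ΔPIP = R × ΔV̇ = 5.0 × (0.7333 − 0.9) = 5.0 × -0.1667 = -0.8335 cmH2O.
Original PIP = 535/62.9 + 5.0×0.9 + 4 = 17.006 cmH2O; new PIP = 17.006 + (-0.8335) = 16.173 cmH2O.

16.2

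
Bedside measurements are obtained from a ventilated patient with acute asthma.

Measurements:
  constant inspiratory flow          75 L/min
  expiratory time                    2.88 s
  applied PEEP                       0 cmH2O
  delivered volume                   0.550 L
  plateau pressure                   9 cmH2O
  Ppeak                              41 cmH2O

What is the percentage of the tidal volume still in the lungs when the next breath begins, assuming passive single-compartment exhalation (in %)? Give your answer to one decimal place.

Flow: 75 L/min ÷ 60 = 1.25 L/s.
R = (PIP − Pplat)/V̇ = (41 − 9) / 1.25 = 32.0/1.25 = 25.6 cmH2O·s/L.
C = Vt/(Pplat − PEEP) = 550.0 / (9 − 0) = 550.0/9.0 = 61.111 mL/cmH2O.
τ = R × C = 25.6 × 0.06111 L/cmH2O = 1.564 s.
Fraction remaining at end-expiration = e^(−Te/τ) = e^(−2.88/1.564) = 0.1586 → 15.86%.

15.9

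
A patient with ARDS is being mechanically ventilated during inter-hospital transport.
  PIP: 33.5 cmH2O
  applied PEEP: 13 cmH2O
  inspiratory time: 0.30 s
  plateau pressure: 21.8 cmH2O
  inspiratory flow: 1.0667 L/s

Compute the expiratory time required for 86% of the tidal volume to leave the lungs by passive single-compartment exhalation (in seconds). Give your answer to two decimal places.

Vt = flow × Ti = 1.0667 L/s × 0.30 s × 1000 mL/L = 320.01 mL.
R = (PIP − Pplat)/V̇ = (33.5 − 21.8) / 1.0667 = 11.7/1.0667 = 10.968 cmH2O·s/L.
C = Vt/(Pplat − PEEP) = 320.01 / (21.8 − 13) = 320.01/8.8 = 36.365 mL/cmH2O.
τ = R × C = 10.968 × 0.03637 L/cmH2O = 0.3989 s.
t = −τ·ln(1 − 0.86) = −0.3989·ln(0.14) = 0.7843 s.

0.78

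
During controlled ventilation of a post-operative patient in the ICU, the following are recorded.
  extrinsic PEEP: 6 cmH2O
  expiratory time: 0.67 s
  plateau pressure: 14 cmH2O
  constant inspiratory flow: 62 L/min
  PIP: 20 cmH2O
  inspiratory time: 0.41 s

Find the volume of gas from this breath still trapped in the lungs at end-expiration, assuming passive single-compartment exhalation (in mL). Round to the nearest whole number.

Flow: 62 L/min ÷ 60 = 1.0333 L/s.
Vt = flow × Ti = 1.0333 L/s × 0.41 s × 1000 mL/L = 423.65 mL.
R = (PIP − Pplat)/V̇ = (20 − 14) / 1.0333 = 6.0/1.0333 = 5.807 cmH2O·s/L.
C = Vt/(Pplat − PEEP) = 423.65 / (14 − 6) = 423.65/8.0 = 52.956 mL/cmH2O.
τ = R × C = 5.807 × 0.05296 L/cmH2O = 0.3075 s.
Fraction remaining = e^(−Te/τ) = e^(−0.67/0.3075) = 0.1132.
Trapped volume = 423.65 × 0.1132 = 47.957 mL.

48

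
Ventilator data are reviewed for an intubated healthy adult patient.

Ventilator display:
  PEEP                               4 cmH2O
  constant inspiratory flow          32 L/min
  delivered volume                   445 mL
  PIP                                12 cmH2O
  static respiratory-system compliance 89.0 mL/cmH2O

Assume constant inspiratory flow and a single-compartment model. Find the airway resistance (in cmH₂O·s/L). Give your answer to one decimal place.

Flow: 32 L/min ÷ 60 = 0.5333 L/s.
Equation of motion (constant flow): PIP = Vt/C + R·V̇ + PEEP.
R·V̇ = PIP − Vt/C − PEEP = 12 − 445/89.0 − 4 = 12 − 5.0 − 4 = 3.0 cmH2O.
R = 3.0 / 0.5333 = 5.625 cmH2O·s/L.

5.6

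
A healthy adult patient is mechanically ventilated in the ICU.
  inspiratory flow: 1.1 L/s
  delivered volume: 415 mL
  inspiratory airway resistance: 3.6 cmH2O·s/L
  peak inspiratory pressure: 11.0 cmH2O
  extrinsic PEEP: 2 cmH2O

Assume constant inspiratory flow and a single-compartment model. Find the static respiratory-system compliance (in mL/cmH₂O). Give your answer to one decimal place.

Equation of motion (constant flow): PIP = Vt/C + R·V̇ + PEEP.
Vt/C = PIP − R·V̇ − PEEP = 11.0 − 3.6×1.1 − 2 = 11.0 − 3.96 − 2 = 5.04 cmH2O.
C = Vt / 5.04 = 415 / 5.04 = 82.341 mL/cmH2O.

82.3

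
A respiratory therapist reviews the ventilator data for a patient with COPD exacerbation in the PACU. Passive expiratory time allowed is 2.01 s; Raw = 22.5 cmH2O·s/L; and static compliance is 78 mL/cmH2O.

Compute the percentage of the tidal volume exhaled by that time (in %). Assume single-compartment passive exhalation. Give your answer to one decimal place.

68.2

τ = R × C = 22.5 × 78 mL/cmH2O = 22.5 × 0.078 L/cmH2O = 1.755 s.
Passive exhalation: V(t)/V₀ = e^(−t/τ) = e^(−2.01/1.755) = 0.3181.
Fraction exhaled = 1 − 0.3181 = 0.6819 → 68.19%.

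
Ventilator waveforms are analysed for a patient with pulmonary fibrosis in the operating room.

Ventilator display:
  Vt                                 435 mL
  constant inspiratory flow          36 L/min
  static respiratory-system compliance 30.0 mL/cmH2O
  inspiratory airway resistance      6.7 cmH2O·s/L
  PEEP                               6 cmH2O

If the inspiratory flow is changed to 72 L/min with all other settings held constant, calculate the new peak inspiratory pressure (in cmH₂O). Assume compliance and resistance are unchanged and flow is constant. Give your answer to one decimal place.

Flow: 36 L/min ÷ 60 = 0.6 L/s.
New flow: 72 L/min ÷ 60 = 1.2 L/s.
PIP = Vt/C + R·V̇ + PEEP (constant-flow equation of motion).
Only the resistive term changes: ΔPIP = R × ΔV̇ = 6.7 × (1.2 − 0.6) = 6.7 × 0.6 = 4.02 cmH2O.
Original PIP = 435/30.0 + 6.7×0.6 + 6 = 24.52 cmH2O; new PIP = 24.52 + (4.02) = 28.54 cmH2O.

28.5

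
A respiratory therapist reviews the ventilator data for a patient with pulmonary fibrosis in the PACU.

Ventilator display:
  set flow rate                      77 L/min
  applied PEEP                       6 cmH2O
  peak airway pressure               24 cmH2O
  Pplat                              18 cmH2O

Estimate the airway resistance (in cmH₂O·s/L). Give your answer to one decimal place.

Flow: 77 L/min ÷ 60 = 1.2833 L/s.
Raw = (PIP − Pplat) / flow = (24 − 18) / 1.2833 = 6.0 / 1.2833 = 4.675 cmH2O·s/L.

4.7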